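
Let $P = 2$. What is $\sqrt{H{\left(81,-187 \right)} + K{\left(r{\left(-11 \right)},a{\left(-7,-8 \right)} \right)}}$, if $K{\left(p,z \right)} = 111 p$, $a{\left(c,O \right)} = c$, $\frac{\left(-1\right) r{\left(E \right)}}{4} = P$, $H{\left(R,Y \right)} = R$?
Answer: $i \sqrt{807} \approx 28.408 i$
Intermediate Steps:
$r{\left(E \right)} = -8$ ($r{\left(E \right)} = \left(-4\right) 2 = -8$)
$\sqrt{H{\left(81,-187 \right)} + K{\left(r{\left(-11 \right)},a{\left(-7,-8 \right)} \right)}} = \sqrt{81 + 111 \left(-8\right)} = \sqrt{81 - 888} = \sqrt{-807} = i \sqrt{807}$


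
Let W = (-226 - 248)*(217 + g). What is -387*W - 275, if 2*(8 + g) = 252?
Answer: 61451455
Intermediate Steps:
g = 118 (g = -8 + (½)*252 = -8 + 126 = 118)
W = -158790 (W = (-226 - 248)*(217 + 118) = -474*335 = -158790)
-387*W - 275 = -387*(-158790) - 275 = 61451730 - 275 = 61451455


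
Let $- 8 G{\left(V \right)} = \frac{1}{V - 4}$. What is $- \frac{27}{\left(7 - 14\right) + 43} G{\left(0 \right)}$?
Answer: $- \frac{3}{128} \approx -0.023438$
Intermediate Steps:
$G{\left(V \right)} = - \frac{1}{8 \left(-4 + V\right)}$ ($G{\left(V \right)} = - \frac{1}{8 \left(V - 4\right)} = - \frac{1}{8 \left(-4 + V\right)}$)
$- \frac{27}{\left(7 - 14\right) + 43} G{\left(0 \right)} = - \frac{27}{\left(7 - 14\right) + 43} \left(- \frac{1}{-32 + 8 \cdot 0}\right) = - \frac{27}{\left(7 - 14\right) + 43} \left(- \frac{1}{-32 + 0}\right) = - \frac{27}{-7 + 43} \left(- \frac{1}{-32}\right) = - \frac{27}{36} \left(\left(-1\right) \left(- \frac{1}{32}\right)\right) = \left(-27\right) \frac{1}{36} \cdot \frac{1}{32} = \left(- \frac{3}{4}\right) \frac{1}{32} = - \frac{3}{128}$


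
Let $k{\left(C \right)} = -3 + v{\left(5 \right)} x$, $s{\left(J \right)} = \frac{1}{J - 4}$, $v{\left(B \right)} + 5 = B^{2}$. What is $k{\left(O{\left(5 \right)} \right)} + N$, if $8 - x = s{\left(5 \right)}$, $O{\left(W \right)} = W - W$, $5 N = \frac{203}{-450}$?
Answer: $\frac{308047}{2250} \approx 136.91$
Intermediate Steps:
$N = - \frac{203}{2250}$ ($N = \frac{203 \frac{1}{-450}}{5} = \frac{203 \left(- \frac{1}{450}\right)}{5} = \frac{1}{5} \left(- \frac{203}{450}\right) = - \frac{203}{2250} \approx -0.090222$)
$O{\left(W \right)} = 0$
$v{\left(B \right)} = -5 + B^{2}$
$s{\left(J \right)} = \frac{1}{-4 + J}$
$x = 7$ ($x = 8 - \frac{1}{-4 + 5} = 8 - 1^{-1} = 8 - 1 = 7$)
$k{\left(C \right)} = 137$ ($k{\left(C \right)} = -3 + \left(-5 + 5^{2}\right) 7 = -3 + \left(-5 + 25\right) 7 = -3 + 20 \cdot 7 = -3 + 140 = 137$)
$k{\left(O{\left(5 \right)} \right)} + N = 137 - \frac{203}{2250} = \frac{308047}{2250}$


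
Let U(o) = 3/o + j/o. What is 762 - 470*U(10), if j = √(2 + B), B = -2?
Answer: 621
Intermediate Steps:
j = 0 (j = √(2 - 2) = √0 = 0)
U(o) = 3/o (U(o) = 3/o + 0/o = 3/o + 0 = 3/o)
762 - 470*U(10) = 762 - 1410/10 = 762 - 470*3/10 = 762 - 141 = 621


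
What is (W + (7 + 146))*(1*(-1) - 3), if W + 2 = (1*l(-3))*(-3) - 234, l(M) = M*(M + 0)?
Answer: 440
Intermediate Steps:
l(M) = M² (l(M) = M*M = M²)
W = -263 (W = -2 + ((1*(-3)²)*(-3) - 234) = -2 + ((1*9)*(-3) - 234) = -2 + (9*(-3) - 234) = -2 + (-27 - 234) = -2 - 261 = -263)
(W + (7 + 146))*(1*(-1) - 3) = (-263 + (7 + 146))*(1*(-1) - 3) = (-263 + 153)*(-1 - 3) = -110*(-4) = 440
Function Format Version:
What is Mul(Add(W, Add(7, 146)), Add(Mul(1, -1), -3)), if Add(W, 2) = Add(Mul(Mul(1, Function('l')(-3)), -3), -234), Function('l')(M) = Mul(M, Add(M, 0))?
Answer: 440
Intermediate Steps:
Function('l')(M) = Pow(M, 2) (Function('l')(M) = Mul(M, M) = Pow(M, 2))
W = -263 (W = Add(-2, Add(Mul(Mul(1, Pow(-3, 2)), -3), -234)) = Add(-2, Add(Mul(Mul(1, 9), -3), -234)) = Add(-2, Add(Mul(9, -3), -234)) = Add(-2, Add(-27, -234)) = Add(-2, -261) = -263)
Mul(Add(W, Add(7, 146)), Add(Mul(1, -1), -3)) = Mul(Add(-263, Add(7, 146)), Add(Mul(1, -1), -3)) = Mul(Add(-263, 153), Add(-1, -3)) = Mul(-110, -4) = 440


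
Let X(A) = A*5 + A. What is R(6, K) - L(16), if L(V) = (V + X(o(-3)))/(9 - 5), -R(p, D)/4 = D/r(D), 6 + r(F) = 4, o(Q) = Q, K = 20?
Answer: 81/2 ≈ 40.500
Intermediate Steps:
r(F) = -2 (r(F) = -6 + 4 = -2)
X(A) = 6*A (X(A) = 5*A + A = 6*A)
R(p, D) = 2*D (R(p, D) = -4*D/(-2) = -4*D*(-1)/2 = -(-2)*D = 2*D)
L(V) = -9/2 + V/4 (L(V) = (V + 6*(-3))/(9 - 5) = (V - 18)/4 = (-18 + V)*(1/4) = -9/2 + V/4)
R(6, K) - L(16) = 2*20 - (-9/2 + (1/4)*16) = 40 - (-9/2 + 4) = 40 - 1*(-1/2) = 40 + 1/2 = 81/2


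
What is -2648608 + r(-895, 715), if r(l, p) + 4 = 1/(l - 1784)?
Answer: -7095631549/2679 ≈ -2.6486e+6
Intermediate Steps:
r(l, p) = -4 + 1/(-1784 + l) (r(l, p) = -4 + 1/(l - 1784) = -4 + 1/(-1784 + l))
-2648608 + r(-895, 715) = -2648608 + (7137 - 4*(-895))/(-1784 - 895) = -2648608 + (7137 + 3580)/(-2679) = -2648608 - 1/2679*10717 = -2648608 - 10717/2679 = -7095631549/2679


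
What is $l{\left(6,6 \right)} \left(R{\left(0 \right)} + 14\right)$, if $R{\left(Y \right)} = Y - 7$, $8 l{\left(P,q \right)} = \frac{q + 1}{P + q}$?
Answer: $\frac{49}{96} \approx 0.51042$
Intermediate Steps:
$l{\left(P,q \right)} = \frac{1 + q}{8 \left(P + q\right)}$ ($l{\left(P,q \right)} = \frac{\left(q + 1\right) \frac{1}{P + q}}{8} = \frac{\left(1 + q\right) \frac{1}{P + q}}{8} = \frac{\frac{1}{P + q} \left(1 + q\right)}{8} = \frac{1 + q}{8 \left(P + q\right)}$)
$R{\left(Y \right)} = -7 + Y$
$l{\left(6,6 \right)} \left(R{\left(0 \right)} + 14\right) = \frac{1 + 6}{8 \left(6 + 6\right)} \left(\left(-7 + 0\right) + 14\right) = \frac{1}{8} \cdot \frac{1}{12} \cdot 7 \left(-7 + 14\right) = \frac{1}{8} \cdot \frac{1}{12} \cdot 7 \cdot 7 = \frac{7}{96} \cdot 7 = \frac{49}{96}$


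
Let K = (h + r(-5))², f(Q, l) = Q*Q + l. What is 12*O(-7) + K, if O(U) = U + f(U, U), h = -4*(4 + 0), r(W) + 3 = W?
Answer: 996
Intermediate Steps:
r(W) = -3 + W
f(Q, l) = l + Q² (f(Q, l) = Q² + l = l + Q²)
h = -16 (h = -4*4 = -16)
O(U) = U² + 2*U (O(U) = U + (U + U²) = U² + 2*U)
K = 576 (K = (-16 + (-3 - 5))² = (-16 - 8)² = (-24)² = 576)
12*O(-7) + K = 12*(-7*(2 - 7)) + 576 = 12*(-7*(-5)) + 576 = 12*35 + 576 = 420 + 576 = 996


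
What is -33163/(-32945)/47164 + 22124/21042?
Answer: 1322206415591/1257516843660 ≈ 1.0514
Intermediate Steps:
-33163/(-32945)/47164 + 22124/21042 = -33163*(-1/32945)*(1/47164) + 22124*(1/21042) = (33163/32945)*(1/47164) + 11062/10521 = 2551/119524460 + 11062/10521 = 1322206415591/1257516843660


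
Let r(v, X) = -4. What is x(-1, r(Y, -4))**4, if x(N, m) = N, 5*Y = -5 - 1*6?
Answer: 1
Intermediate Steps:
Y = -11/5 (Y = (-5 - 1*6)/5 = (-5 - 6)/5 = (1/5)*(-11) = -11/5 ≈ -2.2000)
x(-1, r(Y, -4))**4 = (-1)**4 = 1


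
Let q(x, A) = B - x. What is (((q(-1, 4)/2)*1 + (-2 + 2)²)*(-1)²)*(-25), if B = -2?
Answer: 25/2 ≈ 12.500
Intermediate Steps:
q(x, A) = -2 - x
(((q(-1, 4)/2)*1 + (-2 + 2)²)*(-1)²)*(-25) = ((((-2 - 1*(-1))/2)*1 + (-2 + 2)²)*(-1)²)*(-25) = ((((-2 + 1)*(½))*1 + 0²)*1)*(-25) = ((-1*½*1 + 0)*1)*(-25) = ((-½*1 + 0)*1)*(-25) = ((-½ + 0)*1)*(-25) = -½*1*(-25) = -½*(-25) = 25/2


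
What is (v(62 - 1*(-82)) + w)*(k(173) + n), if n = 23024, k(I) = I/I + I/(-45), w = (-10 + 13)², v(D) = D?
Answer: 17611184/5 ≈ 3.5222e+6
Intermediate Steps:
w = 9 (w = 3² = 9)
k(I) = 1 - I/45 (k(I) = 1 + I*(-1/45) = 1 - I/45)
(v(62 - 1*(-82)) + w)*(k(173) + n) = ((62 - 1*(-82)) + 9)*((1 - 1/45*173) + 23024) = ((62 + 82) + 9)*((1 - 173/45) + 23024) = (144 + 9)*(-128/45 + 23024) = 153*(1035952/45) = 17611184/5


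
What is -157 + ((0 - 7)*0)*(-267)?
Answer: -157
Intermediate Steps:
-157 + ((0 - 7)*0)*(-267) = -157 - 7*0*(-267) = -157 + 0*(-267) = -157 + 0 = -157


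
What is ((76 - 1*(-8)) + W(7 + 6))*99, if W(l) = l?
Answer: 9603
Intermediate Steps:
((76 - 1*(-8)) + W(7 + 6))*99 = ((76 - 1*(-8)) + (7 + 6))*99 = ((76 + 8) + 13)*99 = (84 + 13)*99 = 97*99 = 9603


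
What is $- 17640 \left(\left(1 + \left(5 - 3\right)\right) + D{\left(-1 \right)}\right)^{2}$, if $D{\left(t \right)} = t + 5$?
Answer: $-864360$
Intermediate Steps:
$D{\left(t \right)} = 5 + t$
$- 17640 \left(\left(1 + \left(5 - 3\right)\right) + D{\left(-1 \right)}\right)^{2} = - 17640 \left(\left(1 + \left(5 - 3\right)\right) + \left(5 - 1\right)\right)^{2} = - 17640 \left(\left(1 + \left(5 - 3\right)\right) + 4\right)^{2} = - 17640 \left(\left(1 + 2\right) + 4\right)^{2} = - 17640 \left(3 + 4\right)^{2} = - 17640 \cdot 7^{2} = \left(-17640\right) 49 = -864360$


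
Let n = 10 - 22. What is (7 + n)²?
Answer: 25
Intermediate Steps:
n = -12
(7 + n)² = (7 - 12)² = (-5)² = 25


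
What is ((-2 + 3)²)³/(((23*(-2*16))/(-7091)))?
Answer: 7091/736 ≈ 9.6345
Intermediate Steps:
((-2 + 3)²)³/(((23*(-2*16))/(-7091))) = (1²)³/(((23*(-32))*(-1/7091))) = 1³/((-736*(-1/7091))) = 1/(736/7091) = 1*(7091/736) = 7091/736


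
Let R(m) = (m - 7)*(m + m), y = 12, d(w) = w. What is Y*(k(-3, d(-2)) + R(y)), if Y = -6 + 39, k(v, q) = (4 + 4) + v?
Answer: 4125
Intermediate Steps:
k(v, q) = 8 + v
R(m) = 2*m*(-7 + m) (R(m) = (-7 + m)*(2*m) = 2*m*(-7 + m))
Y = 33
Y*(k(-3, d(-2)) + R(y)) = 33*((8 - 3) + 2*12*(-7 + 12)) = 33*(5 + 2*12*5) = 33*(5 + 120) = 33*125 = 4125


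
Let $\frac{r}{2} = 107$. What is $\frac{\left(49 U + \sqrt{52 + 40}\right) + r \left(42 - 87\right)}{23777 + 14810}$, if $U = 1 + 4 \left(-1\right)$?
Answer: $- \frac{9777}{38587} + \frac{2 \sqrt{23}}{38587} \approx -0.25313$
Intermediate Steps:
$r = 214$ ($r = 2 \cdot 107 = 214$)
$U = -3$ ($U = 1 - 4 = -3$)
$\frac{\left(49 U + \sqrt{52 + 40}\right) + r \left(42 - 87\right)}{23777 + 14810} = \frac{\left(49 \left(-3\right) + \sqrt{52 + 40}\right) + 214 \left(42 - 87\right)}{23777 + 14810} = \frac{\left(-147 + \sqrt{92}\right) + 214 \left(-45\right)}{38587} = \left(\left(-147 + 2 \sqrt{23}\right) - 9630\right) \frac{1}{38587} = \left(-9777 + 2 \sqrt{23}\right) \frac{1}{38587} = - \frac{9777}{38587} + \frac{2 \sqrt{23}}{38587}$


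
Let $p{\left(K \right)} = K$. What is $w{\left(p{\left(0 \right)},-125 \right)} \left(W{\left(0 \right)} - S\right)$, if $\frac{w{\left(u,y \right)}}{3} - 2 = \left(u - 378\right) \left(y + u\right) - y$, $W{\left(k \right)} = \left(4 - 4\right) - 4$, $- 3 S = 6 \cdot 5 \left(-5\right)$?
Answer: $-7675074$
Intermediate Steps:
$S = 50$ ($S = - \frac{6 \cdot 5 \left(-5\right)}{3} = - \frac{30 \left(-5\right)}{3} = \left(- \frac{1}{3}\right) \left(-150\right) = 50$)
$W{\left(k \right)} = -4$ ($W{\left(k \right)} = 0 - 4 = -4$)
$w{\left(u,y \right)} = 6 - 3 y + 3 \left(-378 + u\right) \left(u + y\right)$ ($w{\left(u,y \right)} = 6 + 3 \left(\left(u - 378\right) \left(y + u\right) - y\right) = 6 + 3 \left(\left(-378 + u\right) \left(u + y\right) - y\right) = 6 + 3 \left(- y + \left(-378 + u\right) \left(u + y\right)\right) = 6 - \left(3 y - 3 \left(-378 + u\right) \left(u + y\right)\right) = 6 - 3 y + 3 \left(-378 + u\right) \left(u + y\right)$)
$w{\left(p{\left(0 \right)},-125 \right)} \left(W{\left(0 \right)} - S\right) = \left(6 - -142125 - 0 + 3 \cdot 0^{2} + 3 \cdot 0 \left(-125\right)\right) \left(-4 - 50\right) = \left(6 + 142125 + 0 + 3 \cdot 0 + 0\right) \left(-4 - 50\right) = \left(6 + 142125 + 0 + 0 + 0\right) \left(-54\right) = 142131 \left(-54\right) = -7675074$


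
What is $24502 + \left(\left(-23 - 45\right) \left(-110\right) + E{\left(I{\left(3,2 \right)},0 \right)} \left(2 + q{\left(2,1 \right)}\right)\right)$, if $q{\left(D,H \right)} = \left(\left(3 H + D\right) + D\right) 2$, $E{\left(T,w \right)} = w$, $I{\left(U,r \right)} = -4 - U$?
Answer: $31982$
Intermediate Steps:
$q{\left(D,H \right)} = 4 D + 6 H$ ($q{\left(D,H \right)} = \left(\left(D + 3 H\right) + D\right) 2 = \left(2 D + 3 H\right) 2 = 4 D + 6 H$)
$24502 + \left(\left(-23 - 45\right) \left(-110\right) + E{\left(I{\left(3,2 \right)},0 \right)} \left(2 + q{\left(2,1 \right)}\right)\right) = 24502 + \left(\left(-23 - 45\right) \left(-110\right) + 0 \left(2 + \left(4 \cdot 2 + 6 \cdot 1\right)\right)\right) = 24502 + \left(\left(-68\right) \left(-110\right) + 0 \left(2 + \left(8 + 6\right)\right)\right) = 24502 + \left(7480 + 0 \left(2 + 14\right)\right) = 24502 + \left(7480 + 0 \cdot 16\right) = 24502 + \left(7480 + 0\right) = 24502 + 7480 = 31982$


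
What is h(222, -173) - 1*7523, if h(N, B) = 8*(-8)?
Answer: -7587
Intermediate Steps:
h(N, B) = -64
h(222, -173) - 1*7523 = -64 - 1*7523 = -64 - 7523 = -7587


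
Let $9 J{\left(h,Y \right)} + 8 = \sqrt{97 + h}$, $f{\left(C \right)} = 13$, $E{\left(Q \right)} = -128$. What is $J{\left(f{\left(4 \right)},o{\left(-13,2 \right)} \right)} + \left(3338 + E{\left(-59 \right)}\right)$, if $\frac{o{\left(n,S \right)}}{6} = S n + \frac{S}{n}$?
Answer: $\frac{28882}{9} + \frac{\sqrt{110}}{9} \approx 3210.3$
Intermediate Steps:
$o{\left(n,S \right)} = 6 S n + \frac{6 S}{n}$ ($o{\left(n,S \right)} = 6 \left(S n + \frac{S}{n}\right) = 6 S n + \frac{6 S}{n}$)
$J{\left(h,Y \right)} = - \frac{8}{9} + \frac{\sqrt{97 + h}}{9}$
$J{\left(f{\left(4 \right)},o{\left(-13,2 \right)} \right)} + \left(3338 + E{\left(-59 \right)}\right) = \left(- \frac{8}{9} + \frac{\sqrt{97 + 13}}{9}\right) + \left(3338 - 128\right) = \left(- \frac{8}{9} + \frac{\sqrt{110}}{9}\right) + 3210 = \frac{28882}{9} + \frac{\sqrt{110}}{9}$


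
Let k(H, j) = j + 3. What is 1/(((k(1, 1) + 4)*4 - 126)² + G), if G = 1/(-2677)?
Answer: 2677/23653971 ≈ 0.00011317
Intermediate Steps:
k(H, j) = 3 + j
G = -1/2677 ≈ -0.00037355
1/(((k(1, 1) + 4)*4 - 126)² + G) = 1/((((3 + 1) + 4)*4 - 126)² - 1/2677) = 1/(((4 + 4)*4 - 126)² - 1/2677) = 1/((8*4 - 126)² - 1/2677) = 1/((32 - 126)² - 1/2677) = 1/((-94)² - 1/2677) = 1/(8836 - 1/2677) = 1/(23653971/2677) = 2677/23653971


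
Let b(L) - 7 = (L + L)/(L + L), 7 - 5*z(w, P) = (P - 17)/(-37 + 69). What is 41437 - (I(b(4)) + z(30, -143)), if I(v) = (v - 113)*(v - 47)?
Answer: 186698/5 ≈ 37340.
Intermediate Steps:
z(w, P) = 241/160 - P/160 (z(w, P) = 7/5 - (P - 17)/(5*(-37 + 69)) = 7/5 - (-17 + P)/(5*32) = 7/5 - (-17/32 + P/32)/5 = 7/5 + (17/160 - P/160) = 241/160 - P/160)
b(L) = 8 (b(L) = 7 + (L + L)/(L + L) = 7 + (2*L)/((2*L)) = 7 + (2*L)*(1/(2*L)) = 7 + 1 = 8)
I(v) = (-113 + v)*(-47 + v)
41437 - (I(b(4)) + z(30, -143)) = 41437 - ((5311 + 8² - 160*8) + (241/160 - 1/160*(-143))) = 41437 - ((5311 + 64 - 1280) + (241/160 + 143/160)) = 41437 - (4095 + 12/5) = 41437 - 1*20487/5 = 41437 - 20487/5 = 186698/5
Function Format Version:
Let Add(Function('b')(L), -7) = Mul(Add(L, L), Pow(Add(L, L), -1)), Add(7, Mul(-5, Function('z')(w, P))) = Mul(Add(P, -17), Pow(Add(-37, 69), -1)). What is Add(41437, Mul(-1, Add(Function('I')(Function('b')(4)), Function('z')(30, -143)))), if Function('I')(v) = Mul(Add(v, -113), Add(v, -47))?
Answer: Rational(186698, 5) ≈ 37340.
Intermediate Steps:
Function('z')(w, P) = Add(Rational(241, 160), Mul(Rational(-1, 160), P)) (Function('z')(w, P) = Add(Rational(7, 5), Mul(Rational(-1, 5), Mul(Add(P, -17), Pow(Add(-37, 69), -1)))) = Add(Rational(7, 5), Mul(Rational(-1, 5), Mul(Add(-17, P), Pow(32, -1)))) = Add(Rational(7, 5), Mul(Rational(-1, 5), Mul(Add(-17, P), Rational(1, 32)))) = Add(Rational(7, 5), Mul(Rational(-1, 5), Add(Rational(-17, 32), Mul(Rational(1, 32), P)))) = Add(Rational(7, 5), Add(Rational(17, 160), Mul(Rational(-1, 160), P))) = Add(Rational(241, 160), Mul(Rational(-1, 160), P)))
Function('b')(L) = 8 (Function('b')(L) = Add(7, Mul(Add(L, L), Pow(Add(L, L), -1))) = Add(7, Mul(Mul(2, L), Pow(Mul(2, L), -1))) = Add(7, Mul(Mul(2, L), Mul(Rational(1, 2), Pow(L, -1)))) = Add(7, 1) = 8)
Function('I')(v) = Mul(Add(-113, v), Add(-47, v))
Add(41437, Mul(-1, Add(Function('I')(Function('b')(4)), Function('z')(30, -143)))) = Add(41437, Mul(-1, Add(Add(5311, Pow(8, 2), Mul(-160, 8)), Add(Rational(241, 160), Mul(Rational(-1, 160), -143))))) = Add(41437, Mul(-1, Add(Add(5311, 64, -1280), Add(Rational(241, 160), Rational(143, 160))))) = Add(41437, Mul(-1, Add(4095, Rational(12, 5)))) = Add(41437, Mul(-1, Rational(20487, 5))) = Add(41437, Rational(-20487, 5)) = Rational(186698, 5)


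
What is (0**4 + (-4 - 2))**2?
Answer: 36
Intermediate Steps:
(0**4 + (-4 - 2))**2 = (0 - 6)**2 = (-6)**2 = 36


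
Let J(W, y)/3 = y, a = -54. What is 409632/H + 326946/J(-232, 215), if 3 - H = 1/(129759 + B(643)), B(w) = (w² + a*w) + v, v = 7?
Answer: 1322049283154/9646405 ≈ 1.3705e+5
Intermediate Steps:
J(W, y) = 3*y
B(w) = 7 + w² - 54*w (B(w) = (w² - 54*w) + 7 = 7 + w² - 54*w)
H = 1525478/508493 (H = 3 - 1/(129759 + (7 + 643² - 54*643)) = 3 - 1/(129759 + (7 + 413449 - 34722)) = 3 - 1/(129759 + 378734) = 3 - 1/508493 = 1525478/508493 ≈ 3.0000)
409632/H + 326946/J(-232, 215) = 409632/(1525478/508493) + 326946/((3*215)) = 409632*(508493/1525478) + 326946/645 = 6126323664/44867 + 326946*(1/645) = 6126323664/44867 + 108982/215 = 1322049283154/9646405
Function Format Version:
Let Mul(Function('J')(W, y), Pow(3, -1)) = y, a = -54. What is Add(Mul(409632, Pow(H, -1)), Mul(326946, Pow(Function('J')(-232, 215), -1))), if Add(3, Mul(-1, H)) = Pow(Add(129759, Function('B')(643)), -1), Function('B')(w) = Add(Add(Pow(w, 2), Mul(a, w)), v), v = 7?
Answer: Rational(1322049283154, 9646405) ≈ 1.3705e+5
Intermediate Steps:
Function('J')(W, y) = Mul(3, y)
Function('B')(w) = Add(7, Pow(w, 2), Mul(-54, w)) (Function('B')(w) = Add(Add(Pow(w, 2), Mul(-54, w)), 7) = Add(7, Pow(w, 2), Mul(-54, w)))
H = Rational(1525478, 508493) (H = Add(3, Mul(-1, Pow(Add(129759, Add(7, Pow(643, 2), Mul(-54, 643))), -1))) = Add(3, Mul(-1, Pow(Add(129759, Add(7, 413449, -34722)), -1))) = Add(3, Mul(-1, Pow(Add(129759, 378734), -1))) = Add(3, Mul(-1, Pow(508493, -1))) = Add(3, Mul(-1, Rational(1, 508493))) = Add(3, Rational(-1, 508493)) = Rational(1525478, 508493) ≈ 3.0000)
Add(Mul(409632, Pow(H, -1)), Mul(326946, Pow(Function('J')(-232, 215), -1))) = Add(Mul(409632, Pow(Rational(1525478, 508493), -1)), Mul(326946, Pow(Mul(3, 215), -1))) = Add(Mul(409632, Rational(508493, 1525478)), Mul(326946, Pow(645, -1))) = Add(Rational(6126323664, 44867), Mul(326946, Rational(1, 645))) = Add(Rational(6126323664, 44867), Rational(108982, 215)) = Rational(1322049283154, 9646405)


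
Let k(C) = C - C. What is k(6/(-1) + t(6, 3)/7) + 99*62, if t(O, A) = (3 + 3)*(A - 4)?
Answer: 6138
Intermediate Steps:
t(O, A) = -24 + 6*A (t(O, A) = 6*(-4 + A) = -24 + 6*A)
k(C) = 0
k(6/(-1) + t(6, 3)/7) + 99*62 = 0 + 99*62 = 0 + 6138 = 6138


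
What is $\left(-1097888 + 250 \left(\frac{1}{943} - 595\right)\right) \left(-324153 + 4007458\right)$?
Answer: $- \frac{4330017422984120}{943} \approx -4.5917 \cdot 10^{12}$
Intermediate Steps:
$\left(-1097888 + 250 \left(\frac{1}{943} - 595\right)\right) \left(-324153 + 4007458\right) = \left(-1097888 + 250 \left(\frac{1}{943} - 595\right)\right) 3683305 = \left(-1097888 + 250 \left(- \frac{561084}{943}\right)\right) 3683305 = \left(-1097888 - \frac{140271000}{943}\right) 3683305 = \left(- \frac{1175579384}{943}\right) 3683305 = - \frac{4330017422984120}{943}$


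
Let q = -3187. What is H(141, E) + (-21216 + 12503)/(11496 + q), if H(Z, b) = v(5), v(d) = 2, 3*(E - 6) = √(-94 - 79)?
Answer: 7905/8309 ≈ 0.95138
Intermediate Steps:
E = 6 + I*√173/3 (E = 6 + √(-94 - 79)/3 = 6 + √(-173)/3 = 6 + (I*√173)/3 = 6 + I*√173/3 ≈ 6.0 + 4.3843*I)
H(Z, b) = 2
H(141, E) + (-21216 + 12503)/(11496 + q) = 2 + (-21216 + 12503)/(11496 - 3187) = 2 - 8713/8309 = 7905/8309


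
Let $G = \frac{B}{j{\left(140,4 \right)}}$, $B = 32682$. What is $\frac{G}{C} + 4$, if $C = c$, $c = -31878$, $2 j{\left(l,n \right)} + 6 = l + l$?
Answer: $\frac{2906077}{727881} \approx 3.9925$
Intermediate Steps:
$j{\left(l,n \right)} = -3 + l$ ($j{\left(l,n \right)} = -3 + \frac{l + l}{2} = -3 + \frac{2 l}{2} = -3 + l$)
$G = \frac{32682}{137}$ ($G = \frac{32682}{-3 + 140} = \frac{32682}{137} \approx 238.55$)
$C = -31878$
$\frac{G}{C} + 4 = \frac{32682}{137 \left(-31878\right)} + 4 = \frac{32682}{137} \left(- \frac{1}{31878}\right) + 4 = - \frac{5447}{727881} + 4 = \frac{2906077}{727881}$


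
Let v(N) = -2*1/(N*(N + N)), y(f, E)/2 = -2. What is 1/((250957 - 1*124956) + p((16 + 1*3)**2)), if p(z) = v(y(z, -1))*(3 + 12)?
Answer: 16/2016001 ≈ 7.9365e-6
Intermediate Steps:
y(f, E) = -4 (y(f, E) = 2*(-2) = -4)
v(N) = -1/N**2 (v(N) = -2*1/(2*N**2) = -1/N**2)
p(z) = -15/16 (p(z) = (-1/(-4)**2)*(3 + 12) = -1*1/16*15 = -1/16*15 = -15/16)
1/((250957 - 1*124956) + p((16 + 1*3)**2)) = 1/((250957 - 1*124956) - 15/16) = 1/((250957 - 124956) - 15/16) = 1/(126001 - 15/16) = 1/(2016001/16) = 16/2016001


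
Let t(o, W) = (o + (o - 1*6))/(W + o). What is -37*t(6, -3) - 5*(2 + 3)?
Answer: -99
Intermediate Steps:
t(o, W) = (-6 + 2*o)/(W + o) (t(o, W) = (o + (o - 6))/(W + o) = (o + (-6 + o))/(W + o) = (-6 + 2*o)/(W + o))
-37*t(6, -3) - 5*(2 + 3) = -74*(-3 + 6)/(-3 + 6) - 5*(2 + 3) = -74*3/3 - 5*5 = -74*3/3 - 25 = -37*2 - 25 = -74 - 25 = -99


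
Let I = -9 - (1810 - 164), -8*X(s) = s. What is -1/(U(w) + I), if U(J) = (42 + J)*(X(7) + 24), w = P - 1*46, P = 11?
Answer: 8/11945 ≈ 0.00066974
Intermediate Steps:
X(s) = -s/8
w = -35 (w = 11 - 1*46 = 11 - 46 = -35)
U(J) = 3885/4 + 185*J/8 (U(J) = (42 + J)*(-⅛*7 + 24) = (42 + J)*(-7/8 + 24) = (42 + J)*(185/8) = 3885/4 + 185*J/8)
I = -1655 (I = -9 - 1*1646 = -9 - 1646 = -1655)
-1/(U(w) + I) = -1/((3885/4 + (185/8)*(-35)) - 1655) = -1/((3885/4 - 6475/8) - 1655) = -1/(1295/8 - 1655) = -1/(-11945/8) = -1*(-8/11945) = 8/11945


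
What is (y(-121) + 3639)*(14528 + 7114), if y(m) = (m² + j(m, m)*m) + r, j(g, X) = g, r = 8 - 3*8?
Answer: 712130010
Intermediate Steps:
r = -16 (r = 8 - 24 = -16)
y(m) = -16 + 2*m² (y(m) = (m² + m*m) - 16 = (m² + m²) - 16 = 2*m² - 16 = -16 + 2*m²)
(y(-121) + 3639)*(14528 + 7114) = ((-16 + 2*(-121)²) + 3639)*(14528 + 7114) = ((-16 + 2*14641) + 3639)*21642 = ((-16 + 29282) + 3639)*21642 = (29266 + 3639)*21642 = 32905*21642 = 712130010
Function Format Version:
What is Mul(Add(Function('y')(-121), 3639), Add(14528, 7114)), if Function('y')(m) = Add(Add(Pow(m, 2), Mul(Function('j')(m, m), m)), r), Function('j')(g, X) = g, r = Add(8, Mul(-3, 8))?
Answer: 712130010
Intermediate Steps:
r = -16 (r = Add(8, -24) = -16)
Function('y')(m) = Add(-16, Mul(2, Pow(m, 2))) (Function('y')(m) = Add(Add(Pow(m, 2), Mul(m, m)), -16) = Add(Add(Pow(m, 2), Pow(m, 2)), -16) = Add(Mul(2, Pow(m, 2)), -16) = Add(-16, Mul(2, Pow(m, 2))))
Mul(Add(Function('y')(-121), 3639), Add(14528, 7114)) = Mul(Add(Add(-16, Mul(2, Pow(-121, 2))), 3639), Add(14528, 7114)) = Mul(Add(Add(-16, Mul(2, 14641)), 3639), 21642) = Mul(Add(Add(-16, 29282), 3639), 21642) = Mul(Add(29266, 3639), 21642) = Mul(32905, 21642) = 712130010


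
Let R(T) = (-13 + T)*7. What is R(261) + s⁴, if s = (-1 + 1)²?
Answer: 1736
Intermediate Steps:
s = 0 (s = 0² = 0)
R(T) = -91 + 7*T
R(261) + s⁴ = (-91 + 7*261) + 0⁴ = (-91 + 1827) + 0 = 1736 + 0 = 1736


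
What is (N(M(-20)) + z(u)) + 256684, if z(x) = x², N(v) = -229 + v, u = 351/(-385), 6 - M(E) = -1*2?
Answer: 38014351376/148225 ≈ 2.5646e+5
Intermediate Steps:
M(E) = 8 (M(E) = 6 - (-1)*2 = 6 - 1*(-2) = 6 + 2 = 8)
u = -351/385 (u = 351*(-1/385) = -351/385 ≈ -0.91169)
(N(M(-20)) + z(u)) + 256684 = ((-229 + 8) + (-351/385)²) + 256684 = (-221 + 123201/148225) + 256684 = -32634524/148225 + 256684 = 38014351376/148225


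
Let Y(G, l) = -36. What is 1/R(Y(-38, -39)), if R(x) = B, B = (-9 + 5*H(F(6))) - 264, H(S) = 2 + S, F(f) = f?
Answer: -1/233 ≈ -0.0042918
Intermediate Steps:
B = -233 (B = (-9 + 5*(2 + 6)) - 264 = (-9 + 5*8) - 264 = (-9 + 40) - 264 = 31 - 264 = -233)
R(x) = -233
1/R(Y(-38, -39)) = 1/(-233) = -1/233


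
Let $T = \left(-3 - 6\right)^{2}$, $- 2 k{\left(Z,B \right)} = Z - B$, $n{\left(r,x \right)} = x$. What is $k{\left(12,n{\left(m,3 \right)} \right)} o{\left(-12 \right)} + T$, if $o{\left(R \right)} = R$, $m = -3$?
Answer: $135$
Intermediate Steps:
$k{\left(Z,B \right)} = \frac{B}{2} - \frac{Z}{2}$ ($k{\left(Z,B \right)} = - \frac{Z - B}{2} = \frac{B}{2} - \frac{Z}{2}$)
$T = 81$ ($T = \left(-9\right)^{2} = 81$)
$k{\left(12,n{\left(m,3 \right)} \right)} o{\left(-12 \right)} + T = \left(\frac{1}{2} \cdot 3 - 6\right) \left(-12\right) + 81 = \left(\frac{3}{2} - 6\right) \left(-12\right) + 81 = \left(- \frac{9}{2}\right) \left(-12\right) + 81 = 54 + 81 = 135$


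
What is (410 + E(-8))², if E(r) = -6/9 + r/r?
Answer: 1515361/9 ≈ 1.6837e+5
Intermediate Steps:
E(r) = ⅓ (E(r) = -6*⅑ + 1 = -⅔ + 1 = ⅓)
(410 + E(-8))² = (410 + ⅓)² = (1231/3)² = 1515361/9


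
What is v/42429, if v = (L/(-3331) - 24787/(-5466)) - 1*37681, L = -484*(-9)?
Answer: -686008480925/772515240534 ≈ -0.88802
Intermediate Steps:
L = 4356
v = -686008480925/18207246 (v = (4356/(-3331) - 24787/(-5466)) - 1*37681 = (4356*(-1/3331) - 24787*(-1/5466)) - 37681 = (-4356/3331 + 24787/5466) - 37681 = 58755601/18207246 - 37681 = -686008480925/18207246 ≈ -37678.)
v/42429 = -686008480925/18207246/42429 = -686008480925/18207246*1/42429 = -686008480925/772515240534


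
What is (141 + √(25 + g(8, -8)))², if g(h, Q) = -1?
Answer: 19905 + 564*√6 ≈ 21287.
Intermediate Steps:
(141 + √(25 + g(8, -8)))² = (141 + √(25 - 1))² = (141 + √24)² = (141 + 2*√6)²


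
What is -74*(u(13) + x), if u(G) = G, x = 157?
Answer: -12580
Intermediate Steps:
-74*(u(13) + x) = -74*(13 + 157) = -74*170 = -12580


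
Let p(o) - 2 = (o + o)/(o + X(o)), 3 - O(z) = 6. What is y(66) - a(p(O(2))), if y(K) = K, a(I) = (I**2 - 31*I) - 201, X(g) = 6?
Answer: 267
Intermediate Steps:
O(z) = -3 (O(z) = 3 - 1*6 = 3 - 6 = -3)
p(o) = 2 + 2*o/(6 + o) (p(o) = 2 + (o + o)/(o + 6) = 2 + (2*o)/(6 + o) = 2 + 2*o/(6 + o))
a(I) = -201 + I**2 - 31*I
y(66) - a(p(O(2))) = 66 - (-201 + (4*(3 - 3)/(6 - 3))**2 - 124*(3 - 3)/(6 - 3)) = 66 - (-201 + (4*0/3)**2 - 124*0/3) = 66 - (-201 + (4*(1/3)*0)**2 - 124*0/3) = 66 - (-201 + 0**2 - 31*0) = 66 - (-201 + 0 + 0) = 66 - 1*(-201) = 66 + 201 = 267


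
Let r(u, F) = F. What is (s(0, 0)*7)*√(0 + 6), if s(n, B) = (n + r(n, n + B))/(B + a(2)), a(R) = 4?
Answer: 0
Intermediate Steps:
s(n, B) = (B + 2*n)/(4 + B) (s(n, B) = (n + (n + B))/(B + 4) = (n + (B + n))/(4 + B) = (B + 2*n)/(4 + B))
(s(0, 0)*7)*√(0 + 6) = (((0 + 2*0)/(4 + 0))*7)*√(0 + 6) = (((0 + 0)/4)*7)*√6 = (((¼)*0)*7)*√6 = (0*7)*√6 = 0*√6 = 0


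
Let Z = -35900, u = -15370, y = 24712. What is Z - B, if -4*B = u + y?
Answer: -67129/2 ≈ -33565.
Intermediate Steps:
B = -4671/2 (B = -(-15370 + 24712)/4 = -1/4*9342 = -4671/2 ≈ -2335.5)
Z - B = -35900 - 1*(-4671/2) = -35900 + 4671/2 = -67129/2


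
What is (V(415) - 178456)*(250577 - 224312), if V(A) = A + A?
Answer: -4665346890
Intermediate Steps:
V(A) = 2*A
(V(415) - 178456)*(250577 - 224312) = (2*415 - 178456)*(250577 - 224312) = (830 - 178456)*26265 = -177626*26265 = -4665346890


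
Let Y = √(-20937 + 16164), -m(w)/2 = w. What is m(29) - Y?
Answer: -58 - I*√4773 ≈ -58.0 - 69.087*I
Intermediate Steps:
m(w) = -2*w
Y = I*√4773 (Y = √(-4773) = I*√4773 ≈ 69.087*I)
m(29) - Y = -2*29 - I*√4773 = -58 - I*√4773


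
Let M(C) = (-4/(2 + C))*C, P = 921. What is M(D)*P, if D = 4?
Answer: -2456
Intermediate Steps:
M(C) = -4*C/(2 + C) (M(C) = (-4/(2 + C))*C = -4*C/(2 + C))
M(D)*P = -4*4/(2 + 4)*921 = -4*4/6*921 = -4*4*1/6*921 = -8/3*921 = -2456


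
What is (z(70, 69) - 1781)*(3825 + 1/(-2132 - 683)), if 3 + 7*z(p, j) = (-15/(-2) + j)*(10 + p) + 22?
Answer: -9733706096/2815 ≈ -3.4578e+6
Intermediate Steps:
z(p, j) = 19/7 + (10 + p)*(15/2 + j)/7 (z(p, j) = -3/7 + ((-15/(-2) + j)*(10 + p) + 22)/7 = -3/7 + ((-15*(-1/2) + j)*(10 + p) + 22)/7 = -3/7 + ((15/2 + j)*(10 + p) + 22)/7 = -3/7 + ((10 + p)*(15/2 + j) + 22)/7 = -3/7 + (22 + (10 + p)*(15/2 + j))/7 = -3/7 + (22/7 + (10 + p)*(15/2 + j)/7) = 19/7 + (10 + p)*(15/2 + j)/7)
(z(70, 69) - 1781)*(3825 + 1/(-2132 - 683)) = ((94/7 + (10/7)*69 + (15/14)*70 + (1/7)*69*70) - 1781)*(3825 + 1/(-2132 - 683)) = ((94/7 + 690/7 + 75 + 690) - 1781)*(3825 + 1/(-2815)) = (877 - 1781)*(3825 - 1/2815) = -904*10767374/2815 = -9733706096/2815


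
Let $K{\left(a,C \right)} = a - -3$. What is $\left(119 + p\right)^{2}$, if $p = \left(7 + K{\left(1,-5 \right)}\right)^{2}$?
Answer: $57600$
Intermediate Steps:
$K{\left(a,C \right)} = 3 + a$ ($K{\left(a,C \right)} = a + 3 = 3 + a$)
$p = 121$ ($p = \left(7 + \left(3 + 1\right)\right)^{2} = \left(7 + 4\right)^{2} = 11^{2} = 121$)
$\left(119 + p\right)^{2} = \left(119 + 121\right)^{2} = 240^{2} = 57600$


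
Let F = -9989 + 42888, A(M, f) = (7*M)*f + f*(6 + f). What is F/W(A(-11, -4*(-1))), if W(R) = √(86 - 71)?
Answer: 32899*√15/15 ≈ 8494.5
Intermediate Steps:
A(M, f) = f*(6 + f) + 7*M*f (A(M, f) = 7*M*f + f*(6 + f) = f*(6 + f) + 7*M*f)
W(R) = √15
F = 32899
F/W(A(-11, -4*(-1))) = 32899/(√15) = 32899*(√15/15) = 32899*√15/15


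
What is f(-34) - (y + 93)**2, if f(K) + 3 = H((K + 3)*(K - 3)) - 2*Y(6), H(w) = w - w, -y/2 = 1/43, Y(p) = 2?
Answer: -15988952/1849 ≈ -8647.3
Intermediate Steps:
y = -2/43 ≈ -0.046512
H(w) = 0
f(K) = -7 (f(K) = -3 + (0 - 2*2) = -3 + (0 - 4) = -3 - 4 = -7)
f(-34) - (y + 93)**2 = -7 - (-2/43 + 93)**2 = -7 - (3997/43)**2 = -7 - 1*15976009/1849 = -7 - 15976009/1849 = -15988952/1849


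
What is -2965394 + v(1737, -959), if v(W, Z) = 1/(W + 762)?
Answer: -7410519605/2499 ≈ -2.9654e+6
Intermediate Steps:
v(W, Z) = 1/(762 + W)
-2965394 + v(1737, -959) = -2965394 + 1/(762 + 1737) = -2965394 + 1/2499 = -7410519605/2499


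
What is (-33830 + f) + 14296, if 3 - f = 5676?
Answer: -25207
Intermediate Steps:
f = -5673 (f = 3 - 1*5676 = 3 - 5676 = -5673)
(-33830 + f) + 14296 = (-33830 - 5673) + 14296 = -39503 + 14296 = -25207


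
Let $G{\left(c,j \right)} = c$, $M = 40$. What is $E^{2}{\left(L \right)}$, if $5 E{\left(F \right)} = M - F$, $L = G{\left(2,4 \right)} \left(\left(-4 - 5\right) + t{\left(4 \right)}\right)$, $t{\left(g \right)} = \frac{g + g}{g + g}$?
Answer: $\frac{3136}{25} \approx 125.44$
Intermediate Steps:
$t{\left(g \right)} = 1$ ($t{\left(g \right)} = \frac{2 g}{2 g} = 2 g \frac{1}{2 g} = 1$)
$L = -16$ ($L = 2 \left(\left(-4 - 5\right) + 1\right) = 2 \left(-9 + 1\right) = 2 \left(-8\right) = -16$)
$E{\left(F \right)} = 8 - \frac{F}{5}$ ($E{\left(F \right)} = \frac{40 - F}{5} = 8 - \frac{F}{5}$)
$E^{2}{\left(L \right)} = \left(8 - - \frac{16}{5}\right)^{2} = \left(8 + \frac{16}{5}\right)^{2} = \left(\frac{56}{5}\right)^{2} = \frac{3136}{25}$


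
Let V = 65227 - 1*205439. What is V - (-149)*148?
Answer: -118160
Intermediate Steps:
V = -140212 (V = 65227 - 205439 = -140212)
V - (-149)*148 = -140212 - (-149)*148 = -140212 - 1*(-22052) = -140212 + 22052 = -118160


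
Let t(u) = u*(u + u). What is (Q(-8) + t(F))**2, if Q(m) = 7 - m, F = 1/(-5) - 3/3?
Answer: 199809/625 ≈ 319.69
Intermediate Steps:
F = -6/5 (F = 1*(-1/5) - 3*1/3 = -1/5 - 1 = -6/5 ≈ -1.2000)
t(u) = 2*u**2 (t(u) = u*(2*u) = 2*u**2)
(Q(-8) + t(F))**2 = ((7 - 1*(-8)) + 2*(-6/5)**2)**2 = ((7 + 8) + 2*(36/25))**2 = (15 + 72/25)**2 = (447/25)**2 = 199809/625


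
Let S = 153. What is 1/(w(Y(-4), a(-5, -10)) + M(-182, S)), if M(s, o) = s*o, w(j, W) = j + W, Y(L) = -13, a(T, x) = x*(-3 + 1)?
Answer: -1/27839 ≈ -3.5921e-5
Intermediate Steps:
a(T, x) = -2*x (a(T, x) = x*(-2) = -2*x)
w(j, W) = W + j
M(s, o) = o*s
1/(w(Y(-4), a(-5, -10)) + M(-182, S)) = 1/((-2*(-10) - 13) + 153*(-182)) = 1/((20 - 13) - 27846) = 1/(7 - 27846) = 1/(-27839) = -1/27839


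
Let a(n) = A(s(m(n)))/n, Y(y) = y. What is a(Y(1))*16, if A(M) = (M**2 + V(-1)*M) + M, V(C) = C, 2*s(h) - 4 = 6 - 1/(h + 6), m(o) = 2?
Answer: 6241/16 ≈ 390.06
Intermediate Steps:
s(h) = 5 - 1/(2*(6 + h)) (s(h) = 2 + (6 - 1/(h + 6))/2 = 2 + (6 - 1/(6 + h))/2 = 2 + (3 - 1/(2*(6 + h))) = 5 - 1/(2*(6 + h)))
A(M) = M**2 (A(M) = (M**2 - M) + M = M**2)
a(n) = 6241/(256*n) (a(n) = ((59 + 10*2)/(2*(6 + 2)))**2/n = ((1/2)*(59 + 20)/8)**2/n = ((1/2)*(1/8)*79)**2/n = (79/16)**2/n = 6241/(256*n))
a(Y(1))*16 = ((6241/256)/1)*16 = ((6241/256)*1)*16 = (6241/256)*16 = 6241/16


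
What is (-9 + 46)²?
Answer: 1369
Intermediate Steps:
(-9 + 46)² = 37² = 1369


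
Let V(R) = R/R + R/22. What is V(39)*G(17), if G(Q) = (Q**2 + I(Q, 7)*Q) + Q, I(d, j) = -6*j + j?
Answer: -17629/22 ≈ -801.32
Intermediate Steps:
V(R) = 1 + R/22 (V(R) = 1 + R*(1/22) = 1 + R/22)
I(d, j) = -5*j
G(Q) = Q**2 - 34*Q (G(Q) = (Q**2 + (-5*7)*Q) + Q = (Q**2 - 35*Q) + Q = Q**2 - 34*Q)
V(39)*G(17) = (1 + (1/22)*39)*(17*(-34 + 17)) = (1 + 39/22)*(17*(-17)) = (61/22)*(-289) = -17629/22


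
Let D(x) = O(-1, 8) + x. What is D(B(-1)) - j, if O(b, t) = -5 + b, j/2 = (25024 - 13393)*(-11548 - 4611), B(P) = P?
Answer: 375890651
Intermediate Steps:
j = -375890658 (j = 2*((25024 - 13393)*(-11548 - 4611)) = 2*(11631*(-16159)) = 2*(-187945329) = -375890658)
D(x) = -6 + x (D(x) = (-5 - 1) + x = -6 + x)
D(B(-1)) - j = (-6 - 1) - 1*(-375890658) = -7 + 375890658 = 375890651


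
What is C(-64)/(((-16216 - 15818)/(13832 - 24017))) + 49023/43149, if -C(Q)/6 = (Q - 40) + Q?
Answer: 1299879381/4041623 ≈ 321.62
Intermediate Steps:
C(Q) = 240 - 12*Q (C(Q) = -6*((Q - 40) + Q) = -6*((-40 + Q) + Q) = -6*(-40 + 2*Q) = 240 - 12*Q)
C(-64)/(((-16216 - 15818)/(13832 - 24017))) + 49023/43149 = (240 - 12*(-64))/(((-16216 - 15818)/(13832 - 24017))) + 49023/43149 = (240 + 768)/((-32034/(-10185))) + 49023*(1/43149) = 1008/((-32034*(-1/10185))) + 16341/14383 = 1008/(10678/3395) + 16341/14383 = 1008*(3395/10678) + 16341/14383 = 1711080/5339 + 16341/14383 = 1299879381/4041623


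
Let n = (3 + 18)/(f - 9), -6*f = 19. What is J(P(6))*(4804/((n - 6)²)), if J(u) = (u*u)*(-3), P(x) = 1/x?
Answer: -6400129/954288 ≈ -6.7067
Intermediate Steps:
f = -19/6 (f = -⅙*19 = -19/6 ≈ -3.1667)
n = -126/73 (n = (3 + 18)/(-19/6 - 9) = 21/(-73/6) = 21*(-6/73) = -126/73 ≈ -1.7260)
P(x) = 1/x
J(u) = -3*u² (J(u) = u²*(-3) = -3*u²)
J(P(6))*(4804/((n - 6)²)) = (-3*(1/6)²)*(4804/((-126/73 - 6)²)) = (-3*(⅙)²)*(4804/((-564/73)²)) = (-3*1/36)*(4804/(318096/5329)) = -1201*5329/(3*318096) = -1/12*6400129/79524 = -6400129/954288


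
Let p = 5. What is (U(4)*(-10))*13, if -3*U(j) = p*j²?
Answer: 10400/3 ≈ 3466.7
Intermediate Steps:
U(j) = -5*j²/3
(U(4)*(-10))*13 = (-5/3*4²*(-10))*13 = (-5/3*16*(-10))*13 = -80/3*(-10)*13 = (800/3)*13 = 10400/3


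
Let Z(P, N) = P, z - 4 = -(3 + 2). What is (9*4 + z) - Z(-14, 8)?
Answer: 49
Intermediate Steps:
z = -1 (z = 4 - (3 + 2) = 4 - 1*5 = 4 - 5 = -1)
(9*4 + z) - Z(-14, 8) = (9*4 - 1) - 1*(-14) = (36 - 1) + 14 = 35 + 14 = 49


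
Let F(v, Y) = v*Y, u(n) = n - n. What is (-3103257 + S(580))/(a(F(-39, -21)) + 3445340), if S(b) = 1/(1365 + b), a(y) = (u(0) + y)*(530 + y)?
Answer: -6035834864/8850082595 ≈ -0.68201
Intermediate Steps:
u(n) = 0
F(v, Y) = Y*v
a(y) = y*(530 + y) (a(y) = (0 + y)*(530 + y) = y*(530 + y))
(-3103257 + S(580))/(a(F(-39, -21)) + 3445340) = (-3103257 + 1/(1365 + 580))/((-21*(-39))*(530 - 21*(-39)) + 3445340) = (-3103257 + 1/1945)/(819*(530 + 819) + 3445340) = (-3103257 + 1/1945)/(819*1349 + 3445340) = -6035834864/(1945*(1104831 + 3445340)) = -6035834864/1945/4550171 = -6035834864/1945*1/4550171 = -6035834864/8850082595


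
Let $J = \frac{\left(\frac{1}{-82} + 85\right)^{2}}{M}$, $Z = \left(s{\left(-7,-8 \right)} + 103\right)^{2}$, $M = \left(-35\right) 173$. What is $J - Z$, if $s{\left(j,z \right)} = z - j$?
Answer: $- \frac{423635150241}{40713820} \approx -10405.0$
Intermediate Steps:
$M = -6055$
$Z = 10404$ ($Z = \left(\left(-8 - -7\right) + 103\right)^{2} = \left(\left(-8 + 7\right) + 103\right)^{2} = \left(-1 + 103\right)^{2} = 102^{2} = 10404$)
$J = - \frac{48566961}{40713820}$ ($J = \frac{\left(\frac{1}{-82} + 85\right)^{2}}{-6055} = \left(- \frac{1}{82} + 85\right)^{2} \left(- \frac{1}{6055}\right) = \left(\frac{6969}{82}\right)^{2} \left(- \frac{1}{6055}\right) = \frac{48566961}{6724} \left(- \frac{1}{6055}\right) = - \frac{48566961}{40713820} \approx -1.1929$)
$J - Z = - \frac{48566961}{40713820} - 10404 = - \frac{423635150241}{40713820}$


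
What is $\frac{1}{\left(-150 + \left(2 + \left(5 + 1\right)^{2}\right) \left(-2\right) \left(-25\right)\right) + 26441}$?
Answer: $\frac{1}{28191} \approx 3.5472 \cdot 10^{-5}$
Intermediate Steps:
$\frac{1}{\left(-150 + \left(2 + \left(5 + 1\right)^{2}\right) \left(-2\right) \left(-25\right)\right) + 26441} = \frac{1}{\left(-150 + \left(2 + 6^{2}\right) \left(-2\right) \left(-25\right)\right) + 26441} = \frac{1}{\left(-150 + \left(2 + 36\right) \left(-2\right) \left(-25\right)\right) + 26441} = \frac{1}{\left(-150 + 38 \left(-2\right) \left(-25\right)\right) + 26441} = \frac{1}{\left(-150 - -1900\right) + 26441} = \frac{1}{\left(-150 + 1900\right) + 26441} = \frac{1}{1750 + 26441} = \frac{1}{28191}$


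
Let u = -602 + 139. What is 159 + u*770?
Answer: -356351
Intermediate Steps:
u = -463
159 + u*770 = 159 - 463*770 = 159 - 356510 = -356351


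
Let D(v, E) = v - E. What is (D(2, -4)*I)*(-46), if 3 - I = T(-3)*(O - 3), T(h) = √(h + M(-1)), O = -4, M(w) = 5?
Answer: -828 - 1932*√2 ≈ -3560.3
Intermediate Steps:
T(h) = √(5 + h) (T(h) = √(h + 5) = √(5 + h))
I = 3 + 7*√2 (I = 3 - √(5 - 3)*(-4 - 3) = 3 - √2*(-7) = 3 - (-7)*√2 = 3 + 7*√2 ≈ 12.899)
(D(2, -4)*I)*(-46) = ((2 - 1*(-4))*(3 + 7*√2))*(-46) = ((2 + 4)*(3 + 7*√2))*(-46) = (6*(3 + 7*√2))*(-46) = (18 + 42*√2)*(-46) = -828 - 1932*√2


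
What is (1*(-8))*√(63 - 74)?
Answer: -8*I*√11 ≈ -26.533*I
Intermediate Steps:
(1*(-8))*√(63 - 74) = -8*I*√11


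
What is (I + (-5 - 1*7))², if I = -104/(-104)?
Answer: 121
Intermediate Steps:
I = 1 (I = -104*(-1/104) = 1)
(I + (-5 - 1*7))² = (1 + (-5 - 1*7))² = (1 + (-5 - 7))² = (1 - 12)² = (-11)² = 121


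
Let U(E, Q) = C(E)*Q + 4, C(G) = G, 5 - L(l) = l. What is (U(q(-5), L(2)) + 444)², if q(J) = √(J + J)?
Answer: 200614 + 2688*I*√10 ≈ 2.0061e+5 + 8500.2*I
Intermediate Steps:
L(l) = 5 - l
q(J) = √2*√J (q(J) = √(2*J) = √2*√J)
U(E, Q) = 4 + E*Q (U(E, Q) = E*Q + 4 = 4 + E*Q)
(U(q(-5), L(2)) + 444)² = ((4 + (√2*√(-5))*(5 - 1*2)) + 444)² = ((4 + (√2*(I*√5))*(5 - 2)) + 444)² = ((4 + (I*√10)*3) + 444)² = ((4 + 3*I*√10) + 444)² = (448 + 3*I*√10)²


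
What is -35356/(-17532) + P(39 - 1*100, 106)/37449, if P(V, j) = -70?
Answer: 36744989/18237663 ≈ 2.0148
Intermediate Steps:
-35356/(-17532) + P(39 - 1*100, 106)/37449 = -35356/(-17532) - 70/37449 = -35356*(-1/17532) - 70*1/37449 = 8839/4383 - 70/37449 = 36744989/18237663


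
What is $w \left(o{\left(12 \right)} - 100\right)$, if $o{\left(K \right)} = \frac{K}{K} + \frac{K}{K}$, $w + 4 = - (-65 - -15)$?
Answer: $-4508$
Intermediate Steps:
$w = 46$ ($w = -4 - \left(-65 - -15\right) = -4 - \left(-65 + 15\right) = -4 - -50 = -4 + 50 = 46$)
$o{\left(K \right)} = 2$ ($o{\left(K \right)} = 1 + 1 = 2$)
$w \left(o{\left(12 \right)} - 100\right) = 46 \left(2 - 100\right) = 46 \left(-98\right) = -4508$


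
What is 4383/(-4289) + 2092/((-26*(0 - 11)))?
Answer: 3859525/613327 ≈ 6.2928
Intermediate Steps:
4383/(-4289) + 2092/((-26*(0 - 11))) = 4383*(-1/4289) + 2092/((-26*(-11))) = -4383/4289 + 2092/286 = -4383/4289 + 2092*(1/286) = -4383/4289 + 1046/143 = 3859525/613327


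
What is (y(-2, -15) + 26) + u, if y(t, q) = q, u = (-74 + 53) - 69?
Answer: -79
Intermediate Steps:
u = -90 (u = -21 - 69 = -90)
(y(-2, -15) + 26) + u = (-15 + 26) - 90 = 11 - 90 = -79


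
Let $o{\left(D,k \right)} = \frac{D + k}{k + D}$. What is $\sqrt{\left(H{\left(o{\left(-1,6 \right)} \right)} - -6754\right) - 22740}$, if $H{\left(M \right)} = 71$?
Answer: $i \sqrt{15915} \approx 126.15 i$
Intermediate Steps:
$o{\left(D,k \right)} = 1$ ($o{\left(D,k \right)} = \frac{D + k}{D + k} = 1$)
$\sqrt{\left(H{\left(o{\left(-1,6 \right)} \right)} - -6754\right) - 22740} = \sqrt{\left(71 - -6754\right) - 22740} = \sqrt{\left(71 + 6754\right) - 22740} = \sqrt{6825 - 22740} = \sqrt{-15915} = i \sqrt{15915}$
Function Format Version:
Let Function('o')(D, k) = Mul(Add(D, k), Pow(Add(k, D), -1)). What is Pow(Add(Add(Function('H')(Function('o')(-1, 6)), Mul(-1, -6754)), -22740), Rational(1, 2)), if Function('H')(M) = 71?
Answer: Mul(I, Pow(15915, Rational(1, 2))) ≈ Mul(126.15, I)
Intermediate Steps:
Function('o')(D, k) = 1 (Function('o')(D, k) = Mul(Add(D, k), Pow(Add(D, k), -1)) = 1)
Pow(Add(Add(Function('H')(Function('o')(-1, 6)), Mul(-1, -6754)), -22740), Rational(1, 2)) = Pow(Add(Add(71, Mul(-1, -6754)), -22740), Rational(1, 2)) = Pow(Add(Add(71, 6754), -22740), Rational(1, 2)) = Pow(Add(6825, -22740), Rational(1, 2)) = Pow(-15915, Rational(1, 2)) = Mul(I, Pow(15915, Rational(1, 2)))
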